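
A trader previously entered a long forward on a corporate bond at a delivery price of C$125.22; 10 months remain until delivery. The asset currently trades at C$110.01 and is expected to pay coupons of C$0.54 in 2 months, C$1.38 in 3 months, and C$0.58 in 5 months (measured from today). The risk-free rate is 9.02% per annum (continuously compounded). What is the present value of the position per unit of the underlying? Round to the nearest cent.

PV(remaining coupons) I = 0.54·e^(−0.0902·2/12) + 1.38·e^(−0.0902·3/12) + 0.58·e^(−0.0902·5/12) = 2.4398
Current forward F = (S − I)·e^(rT) = (110.01 − 2.4398)·e^(0.0902·10/12) = 107.5702 × 1.078064 = 115.9676
Value (long) = (F − K)·e^(−rT) = (115.9676 − 125.22) × 0.927589 = -8.5824
Value = -C$8.58

-C$8.58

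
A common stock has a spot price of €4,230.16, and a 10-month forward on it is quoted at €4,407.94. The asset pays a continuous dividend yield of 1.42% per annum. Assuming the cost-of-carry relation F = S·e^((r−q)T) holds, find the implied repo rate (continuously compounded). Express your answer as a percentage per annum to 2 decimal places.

6.36%

From F = S·e^((r−q)T): (r − q) = ln(F/S)/T
ln(4407.94/4230.16) = ln(1.042027) = 0.041168
(r − q) = 0.041168 / (10/12) = 0.049402
r = ln(F/S)/T + q = 0.049402 + 0.0142 = 0.063602
r = 6.36%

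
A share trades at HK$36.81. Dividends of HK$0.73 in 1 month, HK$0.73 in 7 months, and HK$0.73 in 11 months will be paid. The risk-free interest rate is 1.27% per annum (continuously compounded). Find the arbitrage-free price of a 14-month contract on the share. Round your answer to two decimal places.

PV(dividends) I = 0.73·e^(−0.0127·1/12) + 0.73·e^(−0.0127·7/12) + 0.73·e^(−0.0127·11/12)
I = 0.7292 + 0.7246 + 0.7216 = 2.1754
F = (S − I)·e^(rT) = (36.81 − 2.1754) · e^(0.0127·14/12)
= 34.6346 · e^0.014817 = 34.6346 × 1.014927 = HK$35.15

HK$35.15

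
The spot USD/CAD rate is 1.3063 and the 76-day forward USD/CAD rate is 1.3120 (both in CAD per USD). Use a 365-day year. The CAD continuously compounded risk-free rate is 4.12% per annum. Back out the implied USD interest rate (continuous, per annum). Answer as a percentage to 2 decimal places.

2.03%

F = S·e^((r_CAD − r_USD)T) ⇒ r_USD = r_CAD − ln(F/S)/T
ln(1.3120/1.3063) = 0.004354; /(76/365) = 0.020911
r_USD = 0.0412 − 0.020911 = 0.020289
r_USD = 2.03%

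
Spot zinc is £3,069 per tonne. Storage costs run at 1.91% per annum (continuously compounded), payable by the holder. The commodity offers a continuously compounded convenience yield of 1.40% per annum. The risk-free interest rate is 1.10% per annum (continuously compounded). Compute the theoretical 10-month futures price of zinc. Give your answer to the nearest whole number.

£3,110 per tonne

Net carry = r + u − y = 0.0110 + 0.0191 − 0.0140 = 0.0161
F = S·e^((r+u−y)T) = 3069 · e^(0.0161 × 10/12) = 3069 · e^0.013417
= 3069 × 1.013507 = £3,110 per tonne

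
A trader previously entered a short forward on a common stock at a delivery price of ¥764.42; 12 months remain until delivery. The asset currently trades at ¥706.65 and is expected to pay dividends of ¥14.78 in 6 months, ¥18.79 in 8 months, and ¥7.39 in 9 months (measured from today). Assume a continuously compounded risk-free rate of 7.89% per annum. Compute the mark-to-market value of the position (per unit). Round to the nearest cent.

PV(remaining dividends) I = 14.78·e^(−0.0789·6/12) + 18.79·e^(−0.0789·8/12) + 7.39·e^(−0.0789·9/12) = 39.0009
Current forward F = (S − I)·e^(rT) = (706.65 − 39.0009)·e^(0.0789·12/12) = 667.6491 × 1.082096 = 722.4604
Value (long) = (F − K)·e^(−rT) = (722.4604 − 764.42) × 0.924132 = -38.7762
Short position value = −(long value) = ¥38.78

¥38.78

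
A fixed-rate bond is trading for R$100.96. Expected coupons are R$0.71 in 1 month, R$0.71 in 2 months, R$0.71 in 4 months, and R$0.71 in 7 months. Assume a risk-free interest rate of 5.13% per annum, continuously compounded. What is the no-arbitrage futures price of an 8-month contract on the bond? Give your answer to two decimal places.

PV(coupons) I = 0.71·e^(−0.0513·1/12) + 0.71·e^(−0.0513·2/12) + 0.71·e^(−0.0513·4/12) + 0.71·e^(−0.0513·7/12)
I = 0.7070 + 0.7040 + 0.6980 + 0.6891 = 2.7981
F = (S − I)·e^(rT) = (100.96 − 2.7981) · e^(0.0513·8/12)
= 98.1619 · e^0.034200 = 98.1619 × 1.034792 = R$101.58

R$101.58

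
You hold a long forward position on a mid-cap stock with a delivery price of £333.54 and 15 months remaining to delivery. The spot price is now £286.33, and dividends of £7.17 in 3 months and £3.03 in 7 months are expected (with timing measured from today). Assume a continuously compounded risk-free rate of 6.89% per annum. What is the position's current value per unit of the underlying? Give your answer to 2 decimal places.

PV(remaining dividends) I = 7.17·e^(−0.0689·3/12) + 3.03·e^(−0.0689·7/12) = 9.9582
Current forward F = (S − I)·e^(rT) = (286.33 − 9.9582)·e^(0.0689·15/12) = 276.3718 × 1.089943 = 301.2295
Value (long) = (F − K)·e^(−rT) = (301.2295 − 333.54) × 0.917480 = -29.6442
Value = -£29.64

-£29.64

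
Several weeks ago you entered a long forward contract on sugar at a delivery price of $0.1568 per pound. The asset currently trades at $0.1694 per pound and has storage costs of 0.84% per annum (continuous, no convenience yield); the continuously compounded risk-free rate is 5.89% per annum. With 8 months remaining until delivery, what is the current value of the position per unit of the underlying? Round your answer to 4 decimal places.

Current fair forward for the remaining 8 months: F = S·e^((r + u)·T), (r + u) = 0.0589 + 0.0084 = 0.0673
F = 0.1694 · e^(0.0673 × 8/12) = 0.1694 × 1.045888 = 0.1772
Value of long forward = (F − K)·e^(−rT) = (0.1772 − 0.1568) · e^(−0.0589·8/12)
= 0.0204 × 0.961494 = 0.0196

$0.0196 per pound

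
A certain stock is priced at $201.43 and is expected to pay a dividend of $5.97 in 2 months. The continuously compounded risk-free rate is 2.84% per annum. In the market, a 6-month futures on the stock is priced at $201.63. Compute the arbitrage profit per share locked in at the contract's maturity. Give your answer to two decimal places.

PV(dividends) I = 5.97·e^(−0.0284·2/12) = 5.9418
Fair futures F* = (S − I)·e^(rT) = (201.43 − 5.9418)·e^0.014200 = 195.4882 × 1.014301 = 198.2839
Market $201.63 > fair 198.2839: forward overpriced → cash-and-carry (borrow at r, buy the stock and collect the dividends, short the forward).
Profit at T = |F_mkt − F*| = |201.63 − 198.2839| = $3.35 per share

$3.35 per share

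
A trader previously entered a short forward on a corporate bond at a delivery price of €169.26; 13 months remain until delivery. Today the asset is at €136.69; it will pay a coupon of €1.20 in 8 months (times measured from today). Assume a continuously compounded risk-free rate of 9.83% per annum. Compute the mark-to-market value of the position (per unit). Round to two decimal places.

€16.60

PV(remaining coupons) I = 1.20·e^(−0.0983·8/12) = 1.1239
Current forward F = (S − I)·e^(rT) = (136.69 − 1.1239)·e^(0.0983·13/12) = 135.5661 × 1.112369 = 150.7995
Value (long) = (F − K)·e^(−rT) = (150.7995 − 169.26) × 0.898983 = -16.5957
Short position value = −(long value) = €16.60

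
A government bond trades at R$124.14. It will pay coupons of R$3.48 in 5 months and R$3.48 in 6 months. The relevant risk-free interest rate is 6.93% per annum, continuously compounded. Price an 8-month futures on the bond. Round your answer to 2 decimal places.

PV(coupons) I = 3.48·e^(−0.0693·5/12) + 3.48·e^(−0.0693·6/12)
I = 3.3810 + 3.3615 = 6.7425
F = (S − I)·e^(rT) = (124.14 − 6.7425) · e^(0.0693·8/12)
= 117.3975 · e^0.046200 = 117.3975 × 1.047284 = R$122.95

R$122.95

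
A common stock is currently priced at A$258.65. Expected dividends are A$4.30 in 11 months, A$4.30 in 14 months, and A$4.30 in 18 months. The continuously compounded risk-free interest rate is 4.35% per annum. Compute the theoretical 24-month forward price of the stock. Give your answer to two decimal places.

A$268.80

PV(dividends) I = 4.30·e^(−0.0435·11/12) + 4.30·e^(−0.0435·14/12) + 4.30·e^(−0.0435·18/12)
I = 4.1319 + 4.0872 + 4.0284 = 12.2475
F = (S − I)·e^(rT) = (258.65 − 12.2475) · e^(0.0435·24/12)
= 246.4025 · e^0.087000 = 246.4025 × 1.090897 = A$268.80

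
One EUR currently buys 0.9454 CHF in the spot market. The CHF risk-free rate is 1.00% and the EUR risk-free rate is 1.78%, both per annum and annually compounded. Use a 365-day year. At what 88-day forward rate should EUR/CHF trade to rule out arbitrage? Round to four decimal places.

By covered interest parity, F = S · (1+r_CHF)^T / (1+r_EUR)^T
= 0.9454 × 1.002402 / 1.004263 = 0.9454 × 0.998147
F = 0.9436 CHF per EUR

0.9436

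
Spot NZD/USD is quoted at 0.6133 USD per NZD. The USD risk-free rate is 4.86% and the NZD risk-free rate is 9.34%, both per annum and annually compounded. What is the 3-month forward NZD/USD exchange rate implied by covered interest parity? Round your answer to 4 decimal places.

By covered interest parity, F = S · (1+r_USD)^T / (1+r_NZD)^T
= 0.6133 × 1.011935 / 1.022574 = 0.6133 × 0.989596
F = 0.6069 USD per NZD

0.6069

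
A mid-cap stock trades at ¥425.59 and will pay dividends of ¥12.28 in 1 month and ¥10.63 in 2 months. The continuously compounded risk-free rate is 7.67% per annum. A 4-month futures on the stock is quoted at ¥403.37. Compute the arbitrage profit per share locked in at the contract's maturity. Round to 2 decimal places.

¥9.96 per share

PV(dividends) I = 12.28·e^(−0.0767·1/12) + 10.63·e^(−0.0767·2/12) = 22.6967
Fair futures F* = (S − I)·e^(rT) = (425.59 − 22.6967)·e^0.025567 = 402.8933 × 1.025897 = 413.3270
Market ¥403.37 < fair 413.3270: forward underpriced → reverse cash-and-carry (short the stock, invest proceeds at r, pay the dividends, go long the forward).
Profit at T = |F_mkt − F*| = |403.37 − 413.3270| = ¥9.96 per share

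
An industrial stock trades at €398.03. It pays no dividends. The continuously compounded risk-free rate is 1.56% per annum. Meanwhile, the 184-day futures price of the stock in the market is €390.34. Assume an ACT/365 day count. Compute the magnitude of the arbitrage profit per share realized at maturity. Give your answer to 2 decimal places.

Fair futures: F* = S·e^(carry·T), with carry = r = 0.0156
F* = 398.03 · e^(0.0156 × 184/365) = 398.03 · e^0.007864 = 398.03 × 1.007895 = €401.1724
Market €390.34 < fair €401.1724: forward underpriced → reverse cash-and-carry (short spot, go long the forward).
At maturity, profit = |F_mkt − F*| = |390.34 − 401.1724| = €10.83 per share

€10.83 per share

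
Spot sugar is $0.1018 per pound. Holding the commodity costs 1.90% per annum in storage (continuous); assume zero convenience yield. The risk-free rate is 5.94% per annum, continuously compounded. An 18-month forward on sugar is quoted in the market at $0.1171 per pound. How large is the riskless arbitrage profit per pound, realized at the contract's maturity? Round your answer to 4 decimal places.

$0.0026 per pound

Fair forward: F* = S·e^(carry·T), with carry = (r + u) = 0.0594 + 0.0190 = 0.0784
F* = 0.1018 · e^(0.0784 × 18/12) = 0.1018 · e^0.117600 = 0.1018 × 1.124794 = $0.1145
Market $0.1171 > fair $0.1145: forward overpriced → cash-and-carry (buy spot, short the forward).
At maturity, profit = |F_mkt − F*| = |0.1171 − 0.1145| = $0.0026 per pound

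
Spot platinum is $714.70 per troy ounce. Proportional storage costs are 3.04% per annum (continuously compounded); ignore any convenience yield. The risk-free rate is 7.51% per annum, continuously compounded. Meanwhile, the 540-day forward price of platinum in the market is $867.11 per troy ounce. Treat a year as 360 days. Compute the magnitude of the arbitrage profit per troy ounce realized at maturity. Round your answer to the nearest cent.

Fair forward: F* = S·e^(carry·T), with carry = (r + u) = 0.0751 + 0.0304 = 0.1055
F* = 714.70 · e^(0.1055 × 540/360) = 714.70 · e^0.158250 = 714.70 × 1.171459 = $837.2417
Market $867.11 > fair $837.2417: forward overpriced → cash-and-carry (buy spot, short the forward).
At maturity, profit = |F_mkt − F*| = |867.11 − 837.2417| = $29.87 per troy ounce

$29.87 per troy ounce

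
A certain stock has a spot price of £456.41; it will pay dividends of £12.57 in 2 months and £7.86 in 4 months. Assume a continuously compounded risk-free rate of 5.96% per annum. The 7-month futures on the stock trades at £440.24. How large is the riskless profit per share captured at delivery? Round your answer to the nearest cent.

£11.45 per share

PV(dividends) I = 12.57·e^(−0.0596·2/12) + 7.86·e^(−0.0596·4/12) = 20.1511
Fair futures F* = (S − I)·e^(rT) = (456.41 − 20.1511)·e^0.034767 = 436.2589 × 1.035378 = 451.6929
Market £440.24 < fair 451.6929: forward underpriced → reverse cash-and-carry (short the stock, invest proceeds at r, pay the dividends, go long the forward).
Profit at T = |F_mkt − F*| = |440.24 − 451.6929| = £11.45 per share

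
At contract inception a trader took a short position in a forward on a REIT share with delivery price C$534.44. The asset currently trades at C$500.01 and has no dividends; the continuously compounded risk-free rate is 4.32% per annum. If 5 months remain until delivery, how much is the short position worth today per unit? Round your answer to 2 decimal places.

Current fair forward for the remaining 5 months: F = S·e^(r·T), r = 0.0432
F = 500.01 · e^(0.0432 × 5/12) = 500.01 × 1.018163 = 509.0917
Value of long forward = (F − K)·e^(−rT) = (509.0917 − 534.44) · e^(−0.0432·5/12)
= -25.3483 × 0.982161 = -24.90
Short position value = −(long value) = C$24.90

C$24.90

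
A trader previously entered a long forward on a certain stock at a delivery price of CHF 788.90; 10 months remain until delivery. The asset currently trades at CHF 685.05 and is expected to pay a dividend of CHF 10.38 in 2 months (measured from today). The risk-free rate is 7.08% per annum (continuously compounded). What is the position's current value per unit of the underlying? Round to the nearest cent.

-CHF 68.91

PV(remaining dividends) I = 10.38·e^(−0.0708·2/12) = 10.2582
Current forward F = (S − I)·e^(rT) = (685.05 − 10.2582)·e^(0.0708·10/12) = 674.7918 × 1.060775 = 715.8023
Value (long) = (F − K)·e^(−rT) = (715.8023 − 788.90) × 0.942707 = -68.9097
Value = -CHF 68.91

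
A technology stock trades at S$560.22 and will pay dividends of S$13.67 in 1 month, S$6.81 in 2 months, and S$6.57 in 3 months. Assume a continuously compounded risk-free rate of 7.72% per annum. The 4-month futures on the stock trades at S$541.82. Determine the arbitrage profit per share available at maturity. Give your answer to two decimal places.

S$5.56 per share

PV(dividends) I = 13.67·e^(−0.0772·1/12) + 6.81·e^(−0.0772·2/12) + 6.57·e^(−0.0772·3/12) = 26.7497
Fair futures F* = (S − I)·e^(rT) = (560.22 − 26.7497)·e^0.025733 = 533.4703 × 1.026067 = 547.3763
Market S$541.82 < fair 547.3763: forward underpriced → reverse cash-and-carry (short the stock, invest proceeds at r, pay the dividends, go long the forward).
Profit at T = |F_mkt − F*| = |541.82 − 547.3763| = S$5.56 per share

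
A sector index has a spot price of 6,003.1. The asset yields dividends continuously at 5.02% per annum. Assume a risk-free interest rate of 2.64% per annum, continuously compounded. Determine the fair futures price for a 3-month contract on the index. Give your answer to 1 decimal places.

F = S·e^((r − q)T) = 6003.1 · e^((0.0264 − 0.0502) × 3/12)
= 6003.1 · e^-0.005950 = 6003.1 × 0.994068
F = 5,967.5

5,967.5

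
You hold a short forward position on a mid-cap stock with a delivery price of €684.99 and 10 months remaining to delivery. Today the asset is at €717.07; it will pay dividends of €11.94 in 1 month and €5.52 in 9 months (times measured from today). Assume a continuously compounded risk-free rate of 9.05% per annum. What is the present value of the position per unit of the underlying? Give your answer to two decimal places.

-€64.83

PV(remaining dividends) I = 11.94·e^(−0.0905·1/12) + 5.52·e^(−0.0905·9/12) = 17.0081
Current forward F = (S − I)·e^(rT) = (717.07 − 17.0081)·e^(0.0905·10/12) = 700.0619 × 1.078333 = 754.8998
Value (long) = (F − K)·e^(−rT) = (754.8998 − 684.99) × 0.927357 = 64.8313
Short position value = −(long value) = -€64.83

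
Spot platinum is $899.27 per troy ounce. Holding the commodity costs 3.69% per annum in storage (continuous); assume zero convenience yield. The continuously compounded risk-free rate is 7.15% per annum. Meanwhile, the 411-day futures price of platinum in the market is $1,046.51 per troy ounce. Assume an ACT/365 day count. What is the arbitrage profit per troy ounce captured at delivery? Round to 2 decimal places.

Fair futures: F* = S·e^(carry·T), with carry = (r + u) = 0.0715 + 0.0369 = 0.1084
F* = 899.27 · e^(0.1084 × 411/365) = 899.27 · e^0.122061 = 899.27 × 1.129823 = $1016.0159
Market $1046.51 > fair $1016.0159: forward overpriced → cash-and-carry (buy spot, short the forward).
At maturity, profit = |F_mkt − F*| = |1046.51 − 1016.0159| = $30.49 per troy ounce

$30.49 per troy ounce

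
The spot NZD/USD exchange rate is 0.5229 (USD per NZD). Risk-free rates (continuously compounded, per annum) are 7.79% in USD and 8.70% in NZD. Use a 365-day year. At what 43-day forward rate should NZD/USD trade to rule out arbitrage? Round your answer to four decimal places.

0.5223

F = S·e^((r_USD − r_NZD)T) = 0.5229 · e^((0.0779 − 0.0870) × 43/365)
= 0.5229 · e^-0.001072 = 0.5229 × 0.998929
F = 0.5223 USD per NZD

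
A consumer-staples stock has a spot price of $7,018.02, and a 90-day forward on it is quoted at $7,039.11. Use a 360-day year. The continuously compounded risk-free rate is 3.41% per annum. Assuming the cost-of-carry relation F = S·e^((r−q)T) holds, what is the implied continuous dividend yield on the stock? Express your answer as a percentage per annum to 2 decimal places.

2.21%

From F = S·e^((r−q)T): (r − q) = ln(F/S)/T
ln(7039.11/7018.02) = ln(1.003005) = 0.003000
(r − q) = 0.003000 / (90/360) = 0.012000
q = r − ln(F/S)/T = 0.0341 − 0.012000 = 0.022100
q = 2.21%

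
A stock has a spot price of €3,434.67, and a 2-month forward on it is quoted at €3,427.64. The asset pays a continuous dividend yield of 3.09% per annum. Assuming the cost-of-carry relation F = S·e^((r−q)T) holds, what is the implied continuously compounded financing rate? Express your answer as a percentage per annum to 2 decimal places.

1.86%

From F = S·e^((r−q)T): (r − q) = ln(F/S)/T
ln(3427.64/3434.67) = ln(0.997953) = -0.002049
(r − q) = -0.002049 / (2/12) = -0.012294
r = ln(F/S)/T + q = -0.012294 + 0.0309 = 0.018606
r = 1.86%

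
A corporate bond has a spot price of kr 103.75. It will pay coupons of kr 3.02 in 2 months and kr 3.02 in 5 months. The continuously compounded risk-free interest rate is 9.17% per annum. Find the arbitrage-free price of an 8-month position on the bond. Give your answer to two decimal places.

kr 104.04

PV(coupons) I = 3.02·e^(−0.0917·2/12) + 3.02·e^(−0.0917·5/12)
I = 2.9742 + 2.9068 = 5.8810
F = (S − I)·e^(rT) = (103.75 − 5.8810) · e^(0.0917·8/12)
= 97.8690 · e^0.061133 = 97.8690 × 1.063040 = kr 104.04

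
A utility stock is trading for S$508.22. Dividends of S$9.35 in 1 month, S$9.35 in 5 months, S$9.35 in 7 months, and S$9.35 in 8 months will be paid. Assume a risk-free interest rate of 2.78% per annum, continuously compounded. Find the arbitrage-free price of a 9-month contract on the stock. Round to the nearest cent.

PV(dividends) I = 9.35·e^(−0.0278·1/12) + 9.35·e^(−0.0278·5/12) + 9.35·e^(−0.0278·7/12) + 9.35·e^(−0.0278·8/12)
I = 9.3284 + 9.2423 + 9.1996 + 9.1783 = 36.9486
F = (S − I)·e^(rT) = (508.22 − 36.9486) · e^(0.0278·9/12)
= 471.2714 · e^0.020850 = 471.2714 × 1.021069 = S$481.20

S$481.20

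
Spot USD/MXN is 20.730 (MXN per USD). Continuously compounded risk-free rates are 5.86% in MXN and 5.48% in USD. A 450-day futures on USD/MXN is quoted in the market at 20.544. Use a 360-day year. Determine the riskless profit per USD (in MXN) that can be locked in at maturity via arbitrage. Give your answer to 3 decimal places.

Fair futures: F* = S·e^(carry·T), with carry = (r_MXN − r_USD) = 0.0586 − 0.0548 = 0.0038
F* = 20.730 · e^(0.0038 × 450/360) = 20.730 · e^0.004750 = 20.730 × 1.004761 = 20.8287
Market 20.544 < fair 20.8287: forward underpriced → reverse cash-and-carry (short spot, go long the forward).
At maturity, profit = |F_mkt − F*| = |20.544 − 20.8287| = 0.285 per USD (in MXN)

0.285 per USD (in MXN)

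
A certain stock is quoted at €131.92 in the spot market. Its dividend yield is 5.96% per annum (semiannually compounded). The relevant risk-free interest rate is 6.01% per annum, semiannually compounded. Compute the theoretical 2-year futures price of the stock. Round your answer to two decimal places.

€132.05

F = S · (1+r/2)^(2T) / (1+q/2)^(2T)
= 131.92 × 1.125727 / 1.124635 = 131.92 × 1.000971
F = €132.05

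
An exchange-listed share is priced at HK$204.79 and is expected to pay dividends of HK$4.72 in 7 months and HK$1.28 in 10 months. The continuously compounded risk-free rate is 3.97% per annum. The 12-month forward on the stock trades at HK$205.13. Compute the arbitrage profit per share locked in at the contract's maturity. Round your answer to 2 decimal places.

HK$1.87 per share

PV(dividends) I = 4.72·e^(−0.0397·7/12) + 1.28·e^(−0.0397·10/12) = 5.8503
Fair forward F* = (S − I)·e^(rT) = (204.79 − 5.8503)·e^0.039700 = 198.9397 × 1.040499 = 206.9966
Market HK$205.13 < fair 206.9966: forward underpriced → reverse cash-and-carry (short the stock, invest proceeds at r, pay the dividends, go long the forward).
Profit at T = |F_mkt − F*| = |205.13 − 206.9966| = HK$1.87 per share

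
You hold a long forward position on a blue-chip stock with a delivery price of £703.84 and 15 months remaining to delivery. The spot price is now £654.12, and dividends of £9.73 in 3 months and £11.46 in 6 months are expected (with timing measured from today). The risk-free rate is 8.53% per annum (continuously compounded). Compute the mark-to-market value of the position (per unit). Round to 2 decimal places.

£0.96

PV(remaining dividends) I = 9.73·e^(−0.0853·3/12) + 11.46·e^(−0.0853·6/12) = 20.5062
Current forward F = (S − I)·e^(rT) = (654.12 − 20.5062)·e^(0.0853·15/12) = 633.6138 × 1.112517 = 704.9061
Value (long) = (F − K)·e^(−rT) = (704.9061 − 703.84) × 0.898863 = 0.9583
Value = £0.96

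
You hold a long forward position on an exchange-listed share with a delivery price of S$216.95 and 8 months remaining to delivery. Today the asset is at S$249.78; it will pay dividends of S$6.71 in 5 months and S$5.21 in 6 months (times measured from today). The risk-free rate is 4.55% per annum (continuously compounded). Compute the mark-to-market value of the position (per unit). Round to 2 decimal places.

PV(remaining dividends) I = 6.71·e^(−0.0455·5/12) + 5.21·e^(−0.0455·6/12) = 11.6768
Current forward F = (S − I)·e^(rT) = (249.78 − 11.6768)·e^(0.0455·8/12) = 238.1032 × 1.030798 = 245.4363
Value (long) = (F − K)·e^(−rT) = (245.4363 − 216.95) × 0.970122 = 27.6352
Value = S$27.64

S$27.64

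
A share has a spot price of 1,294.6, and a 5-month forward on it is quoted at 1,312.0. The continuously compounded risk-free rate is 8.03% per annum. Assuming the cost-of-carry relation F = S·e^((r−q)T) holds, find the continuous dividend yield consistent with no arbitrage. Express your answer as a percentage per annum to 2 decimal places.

From F = S·e^((r−q)T): (r − q) = ln(F/S)/T
ln(1312.0/1294.6) = ln(1.013440) = 0.013350
(r − q) = 0.013350 / (5/12) = 0.032040
q = r − ln(F/S)/T = 0.0803 − 0.032040 = 0.048260
q = 4.83%

4.83%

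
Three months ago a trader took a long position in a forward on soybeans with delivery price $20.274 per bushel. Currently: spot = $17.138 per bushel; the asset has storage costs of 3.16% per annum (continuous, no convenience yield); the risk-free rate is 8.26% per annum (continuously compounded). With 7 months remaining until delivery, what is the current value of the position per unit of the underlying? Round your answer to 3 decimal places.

-$1.863 per bushel

Current fair forward for the remaining 7 months: F = S·e^((r + u)·T), (r + u) = 0.0826 + 0.0316 = 0.1142
F = 17.138 · e^(0.1142 × 7/12) = 17.138 × 1.068886 = 18.3186
Value of long forward = (F − K)·e^(−rT) = (18.3186 − 20.274) · e^(−0.0826·7/12)
= -1.9554 × 0.952959 = -1.863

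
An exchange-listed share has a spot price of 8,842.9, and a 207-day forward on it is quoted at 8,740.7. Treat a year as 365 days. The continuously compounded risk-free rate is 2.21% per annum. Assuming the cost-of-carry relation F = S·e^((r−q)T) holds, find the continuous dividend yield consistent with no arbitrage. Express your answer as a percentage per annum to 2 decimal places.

From F = S·e^((r−q)T): (r − q) = ln(F/S)/T
ln(8740.7/8842.9) = ln(0.988443) = -0.011624
(r − q) = -0.011624 / (207/365) = -0.020496
q = r − ln(F/S)/T = 0.0221 + 0.020496 = 0.042596
q = 4.26%

4.26%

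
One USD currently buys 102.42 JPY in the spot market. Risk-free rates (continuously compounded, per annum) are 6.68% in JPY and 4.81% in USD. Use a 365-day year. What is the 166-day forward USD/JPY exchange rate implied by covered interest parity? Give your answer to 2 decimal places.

103.29

F = S·e^((r_JPY − r_USD)T) = 102.42 · e^((0.0668 − 0.0481) × 166/365)
= 102.42 · e^0.008505 = 102.42 × 1.008541
F = 103.29 JPY per USD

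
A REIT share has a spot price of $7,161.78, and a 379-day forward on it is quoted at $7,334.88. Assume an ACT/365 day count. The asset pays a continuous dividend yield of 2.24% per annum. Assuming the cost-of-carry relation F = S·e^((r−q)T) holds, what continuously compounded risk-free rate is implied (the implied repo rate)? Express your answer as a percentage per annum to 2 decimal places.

From F = S·e^((r−q)T): (r − q) = ln(F/S)/T
ln(7334.88/7161.78) = ln(1.024170) = 0.023883
(r − q) = 0.023883 / (379/365) = 0.023001
r = ln(F/S)/T + q = 0.023001 + 0.0224 = 0.045401
r = 4.54%

4.54%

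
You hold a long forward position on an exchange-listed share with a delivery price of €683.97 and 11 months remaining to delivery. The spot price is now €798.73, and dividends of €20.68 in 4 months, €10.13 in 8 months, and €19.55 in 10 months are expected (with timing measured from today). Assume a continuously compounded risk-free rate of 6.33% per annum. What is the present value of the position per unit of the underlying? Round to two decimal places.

€104.81

PV(remaining dividends) I = 20.68·e^(−0.0633·4/12) + 10.13·e^(−0.0633·8/12) + 19.55·e^(−0.0633·10/12) = 48.5051
Current forward F = (S − I)·e^(rT) = (798.73 − 48.5051)·e^(0.0633·11/12) = 750.2249 × 1.059741 = 795.0441
Value (long) = (F − K)·e^(−rT) = (795.0441 − 683.97) × 0.943626 = 104.8124
Value = €104.81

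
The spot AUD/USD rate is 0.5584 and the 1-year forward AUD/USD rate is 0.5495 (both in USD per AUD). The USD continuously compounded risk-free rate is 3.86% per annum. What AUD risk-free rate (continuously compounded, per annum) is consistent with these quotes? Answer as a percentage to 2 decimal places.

F = S·e^((r_USD − r_AUD)T) ⇒ r_AUD = r_USD − ln(F/S)/T
ln(0.5495/0.5584) = -0.016067; /(1) = -0.016067
r_AUD = 0.0386 + 0.016067 = 0.054667
r_AUD = 5.47%

5.47%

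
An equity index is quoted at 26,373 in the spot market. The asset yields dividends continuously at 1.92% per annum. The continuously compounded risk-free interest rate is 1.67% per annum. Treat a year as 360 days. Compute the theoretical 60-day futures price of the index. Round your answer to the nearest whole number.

26,362

F = S·e^((r − q)T) = 26373 · e^((0.0167 − 0.0192) × 60/360)
= 26373 · e^-0.000417 = 26373 × 0.999583
F = 26,362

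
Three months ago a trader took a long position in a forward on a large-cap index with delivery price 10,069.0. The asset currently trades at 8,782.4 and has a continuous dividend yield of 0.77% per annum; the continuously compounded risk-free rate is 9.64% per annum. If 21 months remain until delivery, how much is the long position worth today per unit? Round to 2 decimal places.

158.94

Current fair forward for the remaining 21 months: F = S·e^((r − q)·T), (r − q) = 0.0964 − 0.0077 = 0.0887
F = 8782.4 · e^(0.0887 × 21/12) = 8782.4 × 1.16792071 = 10257.1468
Value of long forward = (F − K)·e^(−rT) = (10257.1468 − 10069.0) · e^(−0.0964·21/12)
= 188.1468 × 0.84476229 = 158.94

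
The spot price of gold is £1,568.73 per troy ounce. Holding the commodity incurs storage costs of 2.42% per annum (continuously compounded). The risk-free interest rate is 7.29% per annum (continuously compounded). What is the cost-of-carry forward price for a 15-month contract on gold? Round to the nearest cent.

Net carry = r + u − y = 0.0729 + 0.0242 − 0.0000 = 0.0971
F = S·e^((r+u−y)T) = 1568.73 · e^(0.0971 × 15/12) = 1568.73 · e^0.12137500
= 1568.73 × 1.12904823 = £1,771.17 per troy ounce

£1,771.17 per troy ounce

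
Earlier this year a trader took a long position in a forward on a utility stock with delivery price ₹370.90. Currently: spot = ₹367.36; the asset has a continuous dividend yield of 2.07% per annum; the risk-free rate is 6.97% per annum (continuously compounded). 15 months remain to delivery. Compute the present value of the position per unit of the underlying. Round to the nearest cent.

Current fair forward for the remaining 15 months: F = S·e^((r − q)·T), (r − q) = 0.0697 − 0.0207 = 0.0490
F = 367.36 · e^(0.0490 × 15/12) = 367.36 × 1.063165 = 390.5643
Value of long forward = (F − K)·e^(−rT) = (390.5643 − 370.90) · e^(−0.0697·15/12)
= 19.6643 × 0.916563 = 18.02

₹18.02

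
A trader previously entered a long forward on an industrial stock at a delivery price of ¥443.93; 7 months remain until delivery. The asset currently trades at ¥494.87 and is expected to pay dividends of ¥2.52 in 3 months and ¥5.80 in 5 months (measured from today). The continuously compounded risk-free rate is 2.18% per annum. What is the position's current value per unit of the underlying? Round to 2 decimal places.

¥48.30

PV(remaining dividends) I = 2.52·e^(−0.0218·3/12) + 5.80·e^(−0.0218·5/12) = 8.2539
Current forward F = (S − I)·e^(rT) = (494.87 − 8.2539)·e^(0.0218·7/12) = 486.6161 × 1.012798 = 492.8438
Value (long) = (F − K)·e^(−rT) = (492.8438 − 443.93) × 0.987364 = 48.2957
Value = ¥48.30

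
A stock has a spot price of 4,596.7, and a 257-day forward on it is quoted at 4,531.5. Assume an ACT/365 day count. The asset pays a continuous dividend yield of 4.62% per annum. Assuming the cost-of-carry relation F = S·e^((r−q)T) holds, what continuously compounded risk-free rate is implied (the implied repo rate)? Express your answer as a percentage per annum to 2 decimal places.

From F = S·e^((r−q)T): (r − q) = ln(F/S)/T
ln(4531.5/4596.7) = ln(0.985816) = -0.014286
(r − q) = -0.014286 / (257/365) = -0.020289
r = ln(F/S)/T + q = -0.020289 + 0.0462 = 0.025911
r = 2.59%

2.59%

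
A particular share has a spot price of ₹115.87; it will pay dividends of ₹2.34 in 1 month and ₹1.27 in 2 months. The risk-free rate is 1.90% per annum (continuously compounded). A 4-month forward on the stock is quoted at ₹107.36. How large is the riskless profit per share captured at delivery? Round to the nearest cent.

PV(dividends) I = 2.34·e^(−0.0190·1/12) + 1.27·e^(−0.0190·2/12) = 3.6023
Fair forward F* = (S − I)·e^(rT) = (115.87 − 3.6023)·e^0.006333 = 112.2677 × 1.006353 = 112.9809
Market ₹107.36 < fair 112.9809: forward underpriced → reverse cash-and-carry (short the stock, invest proceeds at r, pay the dividends, go long the forward).
Profit at T = |F_mkt − F*| = |107.36 − 112.9809| = ₹5.62 per share

₹5.62 per share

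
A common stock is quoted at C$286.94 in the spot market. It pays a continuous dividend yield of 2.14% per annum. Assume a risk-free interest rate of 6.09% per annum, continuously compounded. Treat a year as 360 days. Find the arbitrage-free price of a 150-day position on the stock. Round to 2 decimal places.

F = S·e^((r − q)T) = 286.94 · e^((0.0609 − 0.0214) × 150/360)
= 286.94 · e^0.016458 = 286.94 × 1.016594
F = C$291.70

C$291.70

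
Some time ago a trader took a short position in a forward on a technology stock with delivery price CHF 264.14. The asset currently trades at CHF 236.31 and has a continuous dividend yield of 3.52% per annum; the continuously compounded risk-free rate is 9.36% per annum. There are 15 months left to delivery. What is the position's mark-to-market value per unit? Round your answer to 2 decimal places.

CHF 8.84

Current fair forward for the remaining 15 months: F = S·e^((r − q)·T), (r − q) = 0.0936 − 0.0352 = 0.0584
F = 236.31 · e^(0.0584 × 15/12) = 236.31 × 1.075731 = 254.2060
Value of long forward = (F − K)·e^(−rT) = (254.2060 − 264.14) · e^(−0.0936·15/12)
= -9.9340 × 0.889585 = -8.84
Short position value = −(long value) = CHF 8.84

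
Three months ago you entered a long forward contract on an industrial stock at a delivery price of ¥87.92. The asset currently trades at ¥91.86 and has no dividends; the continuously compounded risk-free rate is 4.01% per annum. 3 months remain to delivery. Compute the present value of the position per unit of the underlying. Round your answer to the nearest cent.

¥4.82

Current fair forward for the remaining 3 months: F = S·e^(r·T), r = 0.0401
F = 91.86 · e^(0.0401 × 3/12) = 91.86 × 1.010075 = 92.7855
Value of long forward = (F − K)·e^(−rT) = (92.7855 − 87.92) · e^(−0.0401·3/12)
= 4.8655 × 0.990025 = 4.82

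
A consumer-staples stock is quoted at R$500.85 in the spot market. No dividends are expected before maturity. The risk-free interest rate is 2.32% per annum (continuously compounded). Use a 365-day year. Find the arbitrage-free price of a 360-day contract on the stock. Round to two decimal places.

F = S·e^(rT) = 500.85 · e^(0.0232 × 360/365)
= 500.85 · e^0.022882 = 500.85 × 1.023146
F = R$512.44

R$512.44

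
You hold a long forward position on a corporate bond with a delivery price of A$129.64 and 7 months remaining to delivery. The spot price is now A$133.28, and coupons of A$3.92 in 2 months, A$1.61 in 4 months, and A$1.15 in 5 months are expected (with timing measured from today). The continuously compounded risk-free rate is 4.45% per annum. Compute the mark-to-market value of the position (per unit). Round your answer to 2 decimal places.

PV(remaining coupons) I = 3.92·e^(−0.0445·2/12) + 1.61·e^(−0.0445·4/12) + 1.15·e^(−0.0445·5/12) = 6.6062
Current forward F = (S − I)·e^(rT) = (133.28 − 6.6062)·e^(0.0445·7/12) = 126.6738 × 1.026298 = 130.0051
Value (long) = (F − K)·e^(−rT) = (130.0051 − 129.64) × 0.974376 = 0.3557
Value = A$0.36

A$0.36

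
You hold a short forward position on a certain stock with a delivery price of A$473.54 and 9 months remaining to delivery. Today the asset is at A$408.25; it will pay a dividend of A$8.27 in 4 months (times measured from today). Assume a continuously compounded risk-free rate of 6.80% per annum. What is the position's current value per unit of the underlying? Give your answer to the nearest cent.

PV(remaining dividends) I = 8.27·e^(−0.0680·4/12) = 8.0847
Current forward F = (S − I)·e^(rT) = (408.25 − 8.0847)·e^(0.0680·9/12) = 400.1653 × 1.052323 = 421.1031
Value (long) = (F − K)·e^(−rT) = (421.1031 − 473.54) × 0.950279 = -49.8297
Short position value = −(long value) = A$49.83

A$49.83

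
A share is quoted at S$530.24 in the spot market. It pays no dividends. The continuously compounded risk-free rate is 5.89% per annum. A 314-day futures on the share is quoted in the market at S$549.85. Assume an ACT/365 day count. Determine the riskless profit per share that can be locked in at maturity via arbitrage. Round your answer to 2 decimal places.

Fair futures: F* = S·e^(carry·T), with carry = r = 0.0589
F* = 530.24 · e^(0.0589 × 314/365) = 530.24 · e^0.050670 = 530.24 × 1.051976 = S$557.7998
Market S$549.85 < fair S$557.7998: forward underpriced → reverse cash-and-carry (short spot, go long the forward).
At maturity, profit = |F_mkt − F*| = |549.85 − 557.7998| = S$7.95 per share

S$7.95 per share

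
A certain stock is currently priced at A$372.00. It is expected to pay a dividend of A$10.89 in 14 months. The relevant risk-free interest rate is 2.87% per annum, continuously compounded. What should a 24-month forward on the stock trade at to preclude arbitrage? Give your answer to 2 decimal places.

PV(dividends) I = 10.89·e^(−0.0287·14/12)
I = 10.5314
F = (S − I)·e^(rT) = (372.00 − 10.5314) · e^(0.0287·24/12)
= 361.4686 · e^0.057400 = 361.4686 × 1.059079 = A$382.82

A$382.82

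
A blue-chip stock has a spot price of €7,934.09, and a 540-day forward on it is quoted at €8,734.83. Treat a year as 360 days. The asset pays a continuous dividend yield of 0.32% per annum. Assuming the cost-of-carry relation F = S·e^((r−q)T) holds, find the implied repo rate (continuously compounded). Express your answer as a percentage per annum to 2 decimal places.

From F = S·e^((r−q)T): (r − q) = ln(F/S)/T
ln(8734.83/7934.09) = ln(1.100924) = 0.096150
(r − q) = 0.096150 / (540/360) = 0.064100
r = ln(F/S)/T + q = 0.064100 + 0.0032 = 0.067300
r = 6.73%

6.73%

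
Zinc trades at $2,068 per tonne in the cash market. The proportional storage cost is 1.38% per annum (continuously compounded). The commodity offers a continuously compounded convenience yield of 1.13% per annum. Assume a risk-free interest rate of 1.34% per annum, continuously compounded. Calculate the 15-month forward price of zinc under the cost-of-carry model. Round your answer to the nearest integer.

Net carry = r + u − y = 0.0134 + 0.0138 − 0.0113 = 0.0159
F = S·e^((r+u−y)T) = 2068 · e^(0.0159 × 15/12) = 2068 · e^0.019875
= 2068 × 1.020074 = $2,110 per tonne

$2,110 per tonne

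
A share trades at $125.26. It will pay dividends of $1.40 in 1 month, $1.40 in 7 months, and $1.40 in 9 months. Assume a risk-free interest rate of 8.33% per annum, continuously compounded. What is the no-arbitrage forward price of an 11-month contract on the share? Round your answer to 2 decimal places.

PV(dividends) I = 1.40·e^(−0.0833·1/12) + 1.40·e^(−0.0833·7/12) + 1.40·e^(−0.0833·9/12)
I = 1.3903 + 1.3336 + 1.3152 = 4.0391
F = (S − I)·e^(rT) = (125.26 − 4.0391) · e^(0.0833·11/12)
= 121.2209 · e^0.076358 = 121.2209 × 1.079349 = $130.84

$130.84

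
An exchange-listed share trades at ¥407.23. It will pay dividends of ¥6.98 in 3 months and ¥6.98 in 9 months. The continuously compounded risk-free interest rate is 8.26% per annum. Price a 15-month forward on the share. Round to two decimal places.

¥436.67

PV(dividends) I = 6.98·e^(−0.0826·3/12) + 6.98·e^(−0.0826·9/12)
I = 6.8373 + 6.5607 = 13.3980
F = (S − I)·e^(rT) = (407.23 − 13.3980) · e^(0.0826·15/12)
= 393.8320 · e^0.103250 = 393.8320 × 1.108769 = ¥436.67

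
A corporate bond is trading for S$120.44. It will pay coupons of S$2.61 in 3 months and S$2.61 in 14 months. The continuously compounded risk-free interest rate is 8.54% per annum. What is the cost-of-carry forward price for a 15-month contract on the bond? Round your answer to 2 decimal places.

S$128.54

PV(coupons) I = 2.61·e^(−0.0854·3/12) + 2.61·e^(−0.0854·14/12)
I = 2.5549 + 2.3625 = 4.9174
F = (S − I)·e^(rT) = (120.44 − 4.9174) · e^(0.0854·15/12)
= 115.5226 · e^0.106750 = 115.5226 × 1.112656 = S$128.54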